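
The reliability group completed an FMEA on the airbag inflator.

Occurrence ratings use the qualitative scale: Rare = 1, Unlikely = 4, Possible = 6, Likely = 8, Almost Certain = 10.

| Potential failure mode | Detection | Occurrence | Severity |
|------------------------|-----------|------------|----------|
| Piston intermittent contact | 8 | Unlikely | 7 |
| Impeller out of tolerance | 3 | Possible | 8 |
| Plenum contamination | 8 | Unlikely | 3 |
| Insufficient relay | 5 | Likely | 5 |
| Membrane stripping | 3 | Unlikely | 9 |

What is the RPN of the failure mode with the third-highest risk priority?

RPN = Severity × Occurrence × Detection:
  Piston intermittent contact: 7 × 4 × 8 = 224
  Impeller out of tolerance: 8 × 6 × 3 = 144
  Plenum contamination: 3 × 4 × 8 = 96
  Insufficient relay: 5 × 8 × 5 = 200
  Membrane stripping: 9 × 4 × 3 = 108
Sorted descending: 224, 200, 144, 108, 96.
The third-highest RPN is 144 (Impeller out of tolerance).

144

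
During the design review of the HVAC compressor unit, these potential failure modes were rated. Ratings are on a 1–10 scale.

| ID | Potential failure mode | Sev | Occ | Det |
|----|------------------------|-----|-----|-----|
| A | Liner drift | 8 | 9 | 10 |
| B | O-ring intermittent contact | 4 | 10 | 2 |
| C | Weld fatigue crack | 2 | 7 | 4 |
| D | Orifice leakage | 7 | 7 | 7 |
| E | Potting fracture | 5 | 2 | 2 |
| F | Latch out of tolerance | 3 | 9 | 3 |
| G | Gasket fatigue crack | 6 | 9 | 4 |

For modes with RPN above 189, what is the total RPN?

RPN = Severity × Occurrence × Detection:
  A: 8 × 9 × 10 = 720
  B: 4 × 10 × 2 = 80
  C: 2 × 7 × 4 = 56
  D: 7 × 7 × 7 = 343
  E: 5 × 2 × 2 = 20
  F: 3 × 9 × 3 = 81
  G: 6 × 9 × 4 = 216
RPN > 189: A (720), D (343), G (216).
Sum: 720 + 343 + 216 = 1279.

1279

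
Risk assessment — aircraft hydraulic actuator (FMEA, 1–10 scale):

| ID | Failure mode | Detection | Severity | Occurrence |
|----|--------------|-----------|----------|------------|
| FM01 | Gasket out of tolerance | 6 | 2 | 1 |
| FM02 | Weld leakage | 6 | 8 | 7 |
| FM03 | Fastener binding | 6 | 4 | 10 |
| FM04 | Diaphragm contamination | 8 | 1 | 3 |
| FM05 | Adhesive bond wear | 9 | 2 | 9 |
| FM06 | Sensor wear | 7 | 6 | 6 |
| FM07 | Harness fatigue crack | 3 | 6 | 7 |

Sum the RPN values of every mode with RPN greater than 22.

1140

RPN = Severity × Occurrence × Detection:
  FM01: 2 × 1 × 6 = 12
  FM02: 8 × 7 × 6 = 336
  FM03: 4 × 10 × 6 = 240
  FM04: 1 × 3 × 8 = 24
  FM05: 2 × 9 × 9 = 162
  FM06: 6 × 6 × 7 = 252
  FM07: 6 × 7 × 3 = 126
RPN > 22: FM02 (336), FM03 (240), FM04 (24), FM05 (162), FM06 (252), FM07 (126).
Sum: 336 + 240 + 24 + 162 + 252 + 126 = 1140.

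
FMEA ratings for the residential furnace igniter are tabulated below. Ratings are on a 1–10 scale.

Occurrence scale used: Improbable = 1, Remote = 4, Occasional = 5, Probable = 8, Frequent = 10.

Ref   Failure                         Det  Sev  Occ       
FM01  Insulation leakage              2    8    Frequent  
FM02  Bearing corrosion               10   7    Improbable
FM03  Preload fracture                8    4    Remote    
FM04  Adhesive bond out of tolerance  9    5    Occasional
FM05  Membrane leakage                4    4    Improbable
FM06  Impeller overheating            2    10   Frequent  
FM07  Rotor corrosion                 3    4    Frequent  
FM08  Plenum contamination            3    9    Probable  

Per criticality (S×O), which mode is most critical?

FM06

Criticality = Severity × Occurrence:
  FM01: 8 × 10 = 80
  FM02: 7 × 1 = 7
  FM03: 4 × 4 = 16
  FM04: 5 × 5 = 25
  FM05: 4 × 1 = 4
  FM06: 10 × 10 = 100
  FM07: 4 × 10 = 40
  FM08: 9 × 8 = 72
Highest criticality is 100 → FM06.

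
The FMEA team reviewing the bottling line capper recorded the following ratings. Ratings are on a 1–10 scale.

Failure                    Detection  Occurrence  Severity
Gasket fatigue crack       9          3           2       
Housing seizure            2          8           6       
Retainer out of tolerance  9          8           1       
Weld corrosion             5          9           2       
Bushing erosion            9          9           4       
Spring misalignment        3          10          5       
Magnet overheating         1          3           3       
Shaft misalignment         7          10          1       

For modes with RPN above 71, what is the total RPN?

RPN = Severity × Occurrence × Detection:
  Gasket fatigue crack: 2 × 3 × 9 = 54
  Housing seizure: 6 × 8 × 2 = 96
  Retainer out of tolerance: 1 × 8 × 9 = 72
  Weld corrosion: 2 × 9 × 5 = 90
  Bushing erosion: 4 × 9 × 9 = 324
  Spring misalignment: 5 × 10 × 3 = 150
  Magnet overheating: 3 × 3 × 1 = 9
  Shaft misalignment: 1 × 10 × 7 = 70
RPN > 71: Housing seizure (96), Retainer out of tolerance (72), Weld corrosion (90), Bushing erosion (324), Spring misalignment (150).
Sum: 96 + 72 + 90 + 324 + 150 = 732.

732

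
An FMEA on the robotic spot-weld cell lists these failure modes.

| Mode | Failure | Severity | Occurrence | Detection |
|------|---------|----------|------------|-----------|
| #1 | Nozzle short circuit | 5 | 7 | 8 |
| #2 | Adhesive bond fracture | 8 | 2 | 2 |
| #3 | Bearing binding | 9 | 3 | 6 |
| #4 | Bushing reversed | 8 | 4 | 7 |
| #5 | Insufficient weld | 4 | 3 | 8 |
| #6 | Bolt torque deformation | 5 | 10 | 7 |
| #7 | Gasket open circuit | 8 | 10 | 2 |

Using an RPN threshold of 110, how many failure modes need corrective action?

RPN = Severity × Occurrence × Detection:
  #1: 5 × 7 × 8 = 280
  #2: 8 × 2 × 2 = 32
  #3: 9 × 3 × 6 = 162
  #4: 8 × 4 × 7 = 224
  #5: 4 × 3 × 8 = 96
  #6: 5 × 10 × 7 = 350
  #7: 8 × 10 × 2 = 160
Modes with RPN ≥ 110: #1 (280), #3 (162), #4 (224), #6 (350), #7 (160) → 5.

5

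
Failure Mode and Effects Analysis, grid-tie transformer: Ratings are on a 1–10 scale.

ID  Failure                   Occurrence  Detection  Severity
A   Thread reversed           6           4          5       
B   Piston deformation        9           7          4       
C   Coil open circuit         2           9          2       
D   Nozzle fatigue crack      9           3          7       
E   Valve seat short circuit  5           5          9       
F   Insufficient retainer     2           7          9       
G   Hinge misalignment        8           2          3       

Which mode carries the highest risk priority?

RPN = Severity × Occurrence × Detection:
  A: 5 × 6 × 4 = 120
  B: 4 × 9 × 7 = 252
  C: 2 × 2 × 9 = 36
  D: 7 × 9 × 3 = 189
  E: 9 × 5 × 5 = 225
  F: 9 × 2 × 7 = 126
  G: 3 × 8 × 2 = 48
Highest RPN is 252 → B.

B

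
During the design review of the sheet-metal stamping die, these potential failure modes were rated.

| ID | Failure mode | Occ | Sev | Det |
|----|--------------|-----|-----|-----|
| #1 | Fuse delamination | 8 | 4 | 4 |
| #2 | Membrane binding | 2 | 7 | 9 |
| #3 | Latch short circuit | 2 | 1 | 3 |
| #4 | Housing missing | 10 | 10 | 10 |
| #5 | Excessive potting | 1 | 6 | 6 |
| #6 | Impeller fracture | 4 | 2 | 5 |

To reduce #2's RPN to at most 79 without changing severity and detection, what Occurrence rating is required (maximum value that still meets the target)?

#2: S=7, O=2, D=9 → current RPN = 126.
Fixed product = 63. Need 63 × O ≤ 79, so O ≤ 79/63 = 1.25.
Maximum integer Occurrence rating = 1 (gives RPN 63; O=2 would give 126 > 79).

1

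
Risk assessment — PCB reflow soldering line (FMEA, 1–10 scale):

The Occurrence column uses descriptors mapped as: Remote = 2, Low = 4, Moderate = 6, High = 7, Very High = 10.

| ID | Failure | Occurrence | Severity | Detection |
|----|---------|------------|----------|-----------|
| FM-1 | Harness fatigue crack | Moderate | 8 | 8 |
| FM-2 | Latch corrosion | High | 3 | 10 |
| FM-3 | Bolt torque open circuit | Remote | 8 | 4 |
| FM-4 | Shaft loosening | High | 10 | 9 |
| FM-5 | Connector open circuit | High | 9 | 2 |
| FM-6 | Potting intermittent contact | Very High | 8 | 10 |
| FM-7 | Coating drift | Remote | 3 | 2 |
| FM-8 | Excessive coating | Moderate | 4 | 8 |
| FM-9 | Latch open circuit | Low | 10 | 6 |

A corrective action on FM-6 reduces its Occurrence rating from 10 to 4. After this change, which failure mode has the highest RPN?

FM-4

RPN = Severity × Occurrence × Detection:
  FM-1: 8 × 6 × 8 = 384
  FM-2: 3 × 7 × 10 = 210
  FM-3: 8 × 2 × 4 = 64
  FM-4: 10 × 7 × 9 = 630
  FM-5: 9 × 7 × 2 = 126
  FM-6: 8 × 10 × 10 = 800
  FM-7: 3 × 2 × 2 = 12
  FM-8: 4 × 6 × 8 = 192
  FM-9: 10 × 4 × 6 = 240
After action: FM-6 → 8 × 4 × 10 = 320.
Revised RPNs: FM-4=630, FM-1=384, FM-6=320, FM-9=240, FM-2=210, FM-8=192, FM-5=126, FM-3=64, FM-7=12.
Highest is now FM-4 (630).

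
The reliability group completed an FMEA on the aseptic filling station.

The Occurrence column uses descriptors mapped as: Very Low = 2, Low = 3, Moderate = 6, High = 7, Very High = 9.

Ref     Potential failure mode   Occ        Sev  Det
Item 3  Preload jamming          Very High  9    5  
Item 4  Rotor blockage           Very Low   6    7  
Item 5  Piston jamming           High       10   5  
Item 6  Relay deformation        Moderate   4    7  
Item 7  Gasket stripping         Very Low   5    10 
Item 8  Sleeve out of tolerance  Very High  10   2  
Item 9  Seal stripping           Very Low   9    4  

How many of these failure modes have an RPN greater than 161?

4

RPN = Severity × Occurrence × Detection:
  Item 3: 9 × 9 × 5 = 405
  Item 4: 6 × 2 × 7 = 84
  Item 5: 10 × 7 × 5 = 350
  Item 6: 4 × 6 × 7 = 168
  Item 7: 5 × 2 × 10 = 100
  Item 8: 10 × 9 × 2 = 180
  Item 9: 9 × 2 × 4 = 72
Modes with RPN > 161: Item 3 (405), Item 5 (350), Item 6 (168), Item 8 (180) → 4.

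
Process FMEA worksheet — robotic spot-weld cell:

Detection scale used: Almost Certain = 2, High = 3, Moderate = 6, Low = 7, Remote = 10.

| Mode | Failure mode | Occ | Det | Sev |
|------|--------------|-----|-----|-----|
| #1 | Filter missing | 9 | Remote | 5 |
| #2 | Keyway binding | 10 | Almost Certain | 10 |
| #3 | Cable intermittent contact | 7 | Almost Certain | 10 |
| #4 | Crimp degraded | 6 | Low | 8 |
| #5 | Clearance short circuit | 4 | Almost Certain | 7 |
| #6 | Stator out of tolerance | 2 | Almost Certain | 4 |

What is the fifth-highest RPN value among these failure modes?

RPN = Severity × Occurrence × Detection:
  #1: 5 × 9 × 10 = 450
  #2: 10 × 10 × 2 = 200
  #3: 10 × 7 × 2 = 140
  #4: 8 × 6 × 7 = 336
  #5: 7 × 4 × 2 = 56
  #6: 4 × 2 × 2 = 16
Sorted descending: 450, 336, 200, 140, 56, 16.
The fifth-highest RPN is 56 (#5).

56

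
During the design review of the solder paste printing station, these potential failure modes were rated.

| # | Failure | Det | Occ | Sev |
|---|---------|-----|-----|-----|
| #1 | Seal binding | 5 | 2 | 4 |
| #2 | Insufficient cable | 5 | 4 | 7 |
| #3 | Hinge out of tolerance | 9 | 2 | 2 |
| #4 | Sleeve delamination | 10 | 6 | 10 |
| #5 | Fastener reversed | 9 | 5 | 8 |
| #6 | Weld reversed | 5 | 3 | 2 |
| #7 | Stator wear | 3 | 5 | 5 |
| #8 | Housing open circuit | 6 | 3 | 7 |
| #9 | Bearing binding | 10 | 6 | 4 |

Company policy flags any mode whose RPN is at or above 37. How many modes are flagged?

RPN = Severity × Occurrence × Detection:
  #1: 4 × 2 × 5 = 40
  #2: 7 × 4 × 5 = 140
  #3: 2 × 2 × 9 = 36
  #4: 10 × 6 × 10 = 600
  #5: 8 × 5 × 9 = 360
  #6: 2 × 3 × 5 = 30
  #7: 5 × 5 × 3 = 75
  #8: 7 × 3 × 6 = 126
  #9: 4 × 6 × 10 = 240
Modes with RPN ≥ 37: #1 (40), #2 (140), #4 (600), #5 (360), #7 (75), #8 (126), #9 (240) → 7.

7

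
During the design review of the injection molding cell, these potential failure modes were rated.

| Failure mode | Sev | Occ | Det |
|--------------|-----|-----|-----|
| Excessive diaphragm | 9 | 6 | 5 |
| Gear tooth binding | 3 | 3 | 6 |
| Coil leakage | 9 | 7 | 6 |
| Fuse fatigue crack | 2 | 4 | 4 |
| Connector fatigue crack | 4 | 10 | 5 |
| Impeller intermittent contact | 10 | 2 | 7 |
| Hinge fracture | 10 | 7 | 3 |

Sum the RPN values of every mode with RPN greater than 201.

858

RPN = Severity × Occurrence × Detection:
  Excessive diaphragm: 9 × 6 × 5 = 270
  Gear tooth binding: 3 × 3 × 6 = 54
  Coil leakage: 9 × 7 × 6 = 378
  Fuse fatigue crack: 2 × 4 × 4 = 32
  Connector fatigue crack: 4 × 10 × 5 = 200
  Impeller intermittent contact: 10 × 2 × 7 = 140
  Hinge fracture: 10 × 7 × 3 = 210
RPN > 201: Excessive diaphragm (270), Coil leakage (378), Hinge fracture (210).
Sum: 270 + 378 + 210 = 858.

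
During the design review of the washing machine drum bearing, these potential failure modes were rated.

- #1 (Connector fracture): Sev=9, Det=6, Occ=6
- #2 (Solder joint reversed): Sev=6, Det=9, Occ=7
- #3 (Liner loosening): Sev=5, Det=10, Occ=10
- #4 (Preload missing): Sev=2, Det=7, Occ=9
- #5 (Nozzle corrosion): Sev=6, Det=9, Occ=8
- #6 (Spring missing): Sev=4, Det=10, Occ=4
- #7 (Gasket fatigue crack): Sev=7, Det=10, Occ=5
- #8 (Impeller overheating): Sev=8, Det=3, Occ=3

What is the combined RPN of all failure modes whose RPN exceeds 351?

RPN = Severity × Occurrence × Detection:
  #1: 9 × 6 × 6 = 324
  #2: 6 × 7 × 9 = 378
  #3: 5 × 10 × 10 = 500
  #4: 2 × 9 × 7 = 126
  #5: 6 × 8 × 9 = 432
  #6: 4 × 4 × 10 = 160
  #7: 7 × 5 × 10 = 350
  #8: 8 × 3 × 3 = 72
RPN > 351: #2 (378), #3 (500), #5 (432).
Sum: 378 + 500 + 432 = 1310.

1310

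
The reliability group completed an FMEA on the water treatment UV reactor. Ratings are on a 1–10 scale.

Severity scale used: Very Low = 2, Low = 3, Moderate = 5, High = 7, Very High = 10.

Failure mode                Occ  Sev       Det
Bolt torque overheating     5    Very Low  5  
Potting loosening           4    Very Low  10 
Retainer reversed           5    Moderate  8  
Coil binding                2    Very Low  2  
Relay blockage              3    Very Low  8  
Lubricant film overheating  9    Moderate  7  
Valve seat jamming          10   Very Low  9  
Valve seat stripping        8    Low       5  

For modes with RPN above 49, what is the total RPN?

945

RPN = Severity × Occurrence × Detection:
  Bolt torque overheating: 2 × 5 × 5 = 50
  Potting loosening: 2 × 4 × 10 = 80
  Retainer reversed: 5 × 5 × 8 = 200
  Coil binding: 2 × 2 × 2 = 8
  Relay blockage: 2 × 3 × 8 = 48
  Lubricant film overheating: 5 × 9 × 7 = 315
  Valve seat jamming: 2 × 10 × 9 = 180
  Valve seat stripping: 3 × 8 × 5 = 120
RPN > 49: Bolt torque overheating (50), Potting loosening (80), Retainer reversed (200), Lubricant film overheating (315), Valve seat jamming (180), Valve seat stripping (120).
Sum: 50 + 80 + 200 + 315 + 180 + 120 = 945.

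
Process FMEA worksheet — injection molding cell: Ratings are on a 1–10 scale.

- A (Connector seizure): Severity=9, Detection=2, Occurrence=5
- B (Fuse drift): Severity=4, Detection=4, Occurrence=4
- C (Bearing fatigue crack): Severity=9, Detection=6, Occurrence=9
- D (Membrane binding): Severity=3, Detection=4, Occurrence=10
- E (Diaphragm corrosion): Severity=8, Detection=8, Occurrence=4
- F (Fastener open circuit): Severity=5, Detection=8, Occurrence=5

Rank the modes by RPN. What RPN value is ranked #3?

200

RPN = Severity × Occurrence × Detection:
  A: 9 × 5 × 2 = 90
  B: 4 × 4 × 4 = 64
  C: 9 × 9 × 6 = 486
  D: 3 × 10 × 4 = 120
  E: 8 × 4 × 8 = 256
  F: 5 × 5 × 8 = 200
Sorted descending: 486, 256, 200, 120, 90, 64.
The third-highest RPN is 200 (F).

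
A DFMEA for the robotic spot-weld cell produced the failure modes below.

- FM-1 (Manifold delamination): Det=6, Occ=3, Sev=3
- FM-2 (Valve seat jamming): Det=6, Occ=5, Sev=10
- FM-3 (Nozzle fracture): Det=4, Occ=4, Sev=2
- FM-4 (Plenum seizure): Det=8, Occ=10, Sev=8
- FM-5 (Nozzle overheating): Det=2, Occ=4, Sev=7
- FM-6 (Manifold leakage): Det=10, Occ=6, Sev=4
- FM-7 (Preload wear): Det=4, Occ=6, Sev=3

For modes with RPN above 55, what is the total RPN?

1308

RPN = Severity × Occurrence × Detection:
  FM-1: 3 × 3 × 6 = 54
  FM-2: 10 × 5 × 6 = 300
  FM-3: 2 × 4 × 4 = 32
  FM-4: 8 × 10 × 8 = 640
  FM-5: 7 × 4 × 2 = 56
  FM-6: 4 × 6 × 10 = 240
  FM-7: 3 × 6 × 4 = 72
RPN > 55: FM-2 (300), FM-4 (640), FM-5 (56), FM-6 (240), FM-7 (72).
Sum: 300 + 640 + 56 + 240 + 72 = 1308.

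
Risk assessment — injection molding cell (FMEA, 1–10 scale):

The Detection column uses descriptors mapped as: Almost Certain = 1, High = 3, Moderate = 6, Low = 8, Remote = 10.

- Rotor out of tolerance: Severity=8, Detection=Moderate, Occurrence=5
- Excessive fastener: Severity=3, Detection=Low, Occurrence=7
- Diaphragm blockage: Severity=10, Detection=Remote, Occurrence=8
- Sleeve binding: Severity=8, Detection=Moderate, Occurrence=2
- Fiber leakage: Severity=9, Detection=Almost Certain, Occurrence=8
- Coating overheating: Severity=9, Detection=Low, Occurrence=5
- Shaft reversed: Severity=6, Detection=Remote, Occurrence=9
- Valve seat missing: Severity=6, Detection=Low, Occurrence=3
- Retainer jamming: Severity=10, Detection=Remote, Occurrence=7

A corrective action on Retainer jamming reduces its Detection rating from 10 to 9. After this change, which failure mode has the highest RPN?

Diaphragm blockage

RPN = Severity × Occurrence × Detection:
  Rotor out of tolerance: 8 × 5 × 6 = 240
  Excessive fastener: 3 × 7 × 8 = 168
  Diaphragm blockage: 10 × 8 × 10 = 800
  Sleeve binding: 8 × 2 × 6 = 96
  Fiber leakage: 9 × 8 × 1 = 72
  Coating overheating: 9 × 5 × 8 = 360
  Shaft reversed: 6 × 9 × 10 = 540
  Valve seat missing: 6 × 3 × 8 = 144
  Retainer jamming: 10 × 7 × 10 = 700
After action: Retainer jamming → 10 × 7 × 9 = 630.
Revised RPNs: Diaphragm blockage=800, Retainer jamming=630, Shaft reversed=540, Coating overheating=360, Rotor out of tolerance=240, Excessive fastener=168, Valve seat missing=144, Sleeve binding=96, Fiber leakage=72.
Highest is now Diaphragm blockage (800).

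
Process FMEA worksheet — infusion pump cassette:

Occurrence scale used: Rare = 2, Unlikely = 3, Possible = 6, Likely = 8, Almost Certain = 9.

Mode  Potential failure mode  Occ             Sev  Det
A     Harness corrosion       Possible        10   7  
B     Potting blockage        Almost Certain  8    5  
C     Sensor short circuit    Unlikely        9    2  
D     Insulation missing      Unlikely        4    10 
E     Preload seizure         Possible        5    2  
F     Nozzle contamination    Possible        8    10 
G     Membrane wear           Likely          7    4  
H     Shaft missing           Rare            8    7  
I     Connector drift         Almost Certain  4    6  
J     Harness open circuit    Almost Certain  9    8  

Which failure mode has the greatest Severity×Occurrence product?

Criticality = Severity × Occurrence:
  A: 10 × 6 = 60
  B: 8 × 9 = 72
  C: 9 × 3 = 27
  D: 4 × 3 = 12
  E: 5 × 6 = 30
  F: 8 × 6 = 48
  G: 7 × 8 = 56
  H: 8 × 2 = 16
  I: 4 × 9 = 36
  J: 9 × 9 = 81
Highest criticality is 81 → J.

J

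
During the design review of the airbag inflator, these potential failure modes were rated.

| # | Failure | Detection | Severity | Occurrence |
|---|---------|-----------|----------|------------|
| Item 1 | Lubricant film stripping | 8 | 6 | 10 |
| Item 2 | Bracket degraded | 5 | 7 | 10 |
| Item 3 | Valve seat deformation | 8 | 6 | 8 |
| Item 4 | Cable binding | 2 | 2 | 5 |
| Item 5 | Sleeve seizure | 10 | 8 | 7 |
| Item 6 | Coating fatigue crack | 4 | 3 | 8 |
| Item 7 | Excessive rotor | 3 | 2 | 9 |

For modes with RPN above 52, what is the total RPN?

1924

RPN = Severity × Occurrence × Detection:
  Item 1: 6 × 10 × 8 = 480
  Item 2: 7 × 10 × 5 = 350
  Item 3: 6 × 8 × 8 = 384
  Item 4: 2 × 5 × 2 = 20
  Item 5: 8 × 7 × 10 = 560
  Item 6: 3 × 8 × 4 = 96
  Item 7: 2 × 9 × 3 = 54
RPN > 52: Item 1 (480), Item 2 (350), Item 3 (384), Item 5 (560), Item 6 (96), Item 7 (54).
Sum: 480 + 350 + 384 + 560 + 96 + 54 = 1924.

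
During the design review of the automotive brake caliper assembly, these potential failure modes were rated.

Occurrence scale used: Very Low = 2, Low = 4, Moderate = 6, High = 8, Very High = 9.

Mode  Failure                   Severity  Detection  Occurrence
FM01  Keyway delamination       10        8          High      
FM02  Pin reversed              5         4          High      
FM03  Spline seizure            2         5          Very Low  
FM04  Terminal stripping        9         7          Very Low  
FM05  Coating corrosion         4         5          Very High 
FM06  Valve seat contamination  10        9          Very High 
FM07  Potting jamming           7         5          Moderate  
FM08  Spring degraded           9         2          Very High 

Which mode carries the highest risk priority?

RPN = Severity × Occurrence × Detection:
  FM01: 10 × 8 × 8 = 640
  FM02: 5 × 8 × 4 = 160
  FM03: 2 × 2 × 5 = 20
  FM04: 9 × 2 × 7 = 126
  FM05: 4 × 9 × 5 = 180
  FM06: 10 × 9 × 9 = 810
  FM07: 7 × 6 × 5 = 210
  FM08: 9 × 9 × 2 = 162
Highest RPN is 810 → FM06.

FM06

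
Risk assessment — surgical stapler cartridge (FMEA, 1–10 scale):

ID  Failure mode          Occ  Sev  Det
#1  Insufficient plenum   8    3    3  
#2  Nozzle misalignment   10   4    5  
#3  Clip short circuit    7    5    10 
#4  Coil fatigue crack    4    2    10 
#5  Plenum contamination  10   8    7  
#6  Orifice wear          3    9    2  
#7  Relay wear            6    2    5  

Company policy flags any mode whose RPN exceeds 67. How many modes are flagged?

5

RPN = Severity × Occurrence × Detection:
  #1: 3 × 8 × 3 = 72
  #2: 4 × 10 × 5 = 200
  #3: 5 × 7 × 10 = 350
  #4: 2 × 4 × 10 = 80
  #5: 8 × 10 × 7 = 560
  #6: 9 × 3 × 2 = 54
  #7: 2 × 6 × 5 = 60
Modes with RPN > 67: #1 (72), #2 (200), #3 (350), #4 (80), #5 (560) → 5.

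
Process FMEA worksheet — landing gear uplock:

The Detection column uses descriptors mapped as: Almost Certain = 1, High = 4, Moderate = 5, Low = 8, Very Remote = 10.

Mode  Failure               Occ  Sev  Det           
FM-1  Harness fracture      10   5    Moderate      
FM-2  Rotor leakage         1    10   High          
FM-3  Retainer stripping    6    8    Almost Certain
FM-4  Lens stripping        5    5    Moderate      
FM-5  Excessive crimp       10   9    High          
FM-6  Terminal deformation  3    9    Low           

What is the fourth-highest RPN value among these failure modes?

125

RPN = Severity × Occurrence × Detection:
  FM-1: 5 × 10 × 5 = 250
  FM-2: 10 × 1 × 4 = 40
  FM-3: 8 × 6 × 1 = 48
  FM-4: 5 × 5 × 5 = 125
  FM-5: 9 × 10 × 4 = 360
  FM-6: 9 × 3 × 8 = 216
Sorted descending: 360, 250, 216, 125, 48, 40.
The fourth-highest RPN is 125 (FM-4).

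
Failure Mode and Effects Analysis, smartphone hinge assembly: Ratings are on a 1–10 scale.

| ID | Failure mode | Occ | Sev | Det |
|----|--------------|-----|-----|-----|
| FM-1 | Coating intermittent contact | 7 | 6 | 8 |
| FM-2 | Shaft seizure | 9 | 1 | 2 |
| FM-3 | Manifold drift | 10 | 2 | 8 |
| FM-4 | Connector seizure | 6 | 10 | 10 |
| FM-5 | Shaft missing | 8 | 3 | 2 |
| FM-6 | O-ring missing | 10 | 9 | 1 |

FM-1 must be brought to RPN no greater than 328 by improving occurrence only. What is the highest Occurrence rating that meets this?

6

FM-1: S=6, O=7, D=8 → current RPN = 336.
Fixed product = 48. Need 48 × O ≤ 328, so O ≤ 328/48 = 6.83.
Maximum integer Occurrence rating = 6 (gives RPN 288; O=7 would give 336 > 328).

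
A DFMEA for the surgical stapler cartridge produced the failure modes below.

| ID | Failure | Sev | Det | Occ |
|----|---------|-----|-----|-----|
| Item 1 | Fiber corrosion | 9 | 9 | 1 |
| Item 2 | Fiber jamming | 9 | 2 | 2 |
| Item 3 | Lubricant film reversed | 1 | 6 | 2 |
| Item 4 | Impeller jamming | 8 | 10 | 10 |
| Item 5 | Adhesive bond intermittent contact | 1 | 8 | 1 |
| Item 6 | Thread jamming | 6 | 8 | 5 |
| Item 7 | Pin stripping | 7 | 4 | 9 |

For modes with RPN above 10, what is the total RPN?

1421

RPN = Severity × Occurrence × Detection:
  Item 1: 9 × 1 × 9 = 81
  Item 2: 9 × 2 × 2 = 36
  Item 3: 1 × 2 × 6 = 12
  Item 4: 8 × 10 × 10 = 800
  Item 5: 1 × 1 × 8 = 8
  Item 6: 6 × 5 × 8 = 240
  Item 7: 7 × 9 × 4 = 252
RPN > 10: Item 1 (81), Item 2 (36), Item 3 (12), Item 4 (800), Item 6 (240), Item 7 (252).
Sum: 81 + 36 + 12 + 800 + 240 + 252 = 1421.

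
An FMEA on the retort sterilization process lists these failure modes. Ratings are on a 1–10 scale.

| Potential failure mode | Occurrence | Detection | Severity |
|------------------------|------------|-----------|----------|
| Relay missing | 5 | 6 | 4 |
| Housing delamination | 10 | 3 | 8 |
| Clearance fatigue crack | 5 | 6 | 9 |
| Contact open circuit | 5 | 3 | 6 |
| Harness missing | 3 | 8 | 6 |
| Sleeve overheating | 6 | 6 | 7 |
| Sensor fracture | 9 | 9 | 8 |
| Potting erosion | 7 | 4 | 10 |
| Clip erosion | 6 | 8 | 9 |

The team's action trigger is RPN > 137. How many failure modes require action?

RPN = Severity × Occurrence × Detection:
  Relay missing: 4 × 5 × 6 = 120
  Housing delamination: 8 × 10 × 3 = 240
  Clearance fatigue crack: 9 × 5 × 6 = 270
  Contact open circuit: 6 × 5 × 3 = 90
  Harness missing: 6 × 3 × 8 = 144
  Sleeve overheating: 7 × 6 × 6 = 252
  Sensor fracture: 8 × 9 × 9 = 648
  Potting erosion: 10 × 7 × 4 = 280
  Clip erosion: 9 × 6 × 8 = 432
Modes with RPN > 137: Housing delamination (240), Clearance fatigue crack (270), Harness missing (144), Sleeve overheating (252), Sensor fracture (648), Potting erosion (280), Clip erosion (432) → 7.

7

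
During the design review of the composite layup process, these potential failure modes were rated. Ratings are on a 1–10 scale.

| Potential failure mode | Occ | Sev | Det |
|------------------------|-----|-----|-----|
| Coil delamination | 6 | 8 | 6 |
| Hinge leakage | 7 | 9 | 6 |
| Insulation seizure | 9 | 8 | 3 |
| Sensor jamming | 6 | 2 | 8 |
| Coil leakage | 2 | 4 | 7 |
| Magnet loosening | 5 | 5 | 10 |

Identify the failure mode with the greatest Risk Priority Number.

RPN = Severity × Occurrence × Detection:
  Coil delamination: 8 × 6 × 6 = 288
  Hinge leakage: 9 × 7 × 6 = 378
  Insulation seizure: 8 × 9 × 3 = 216
  Sensor jamming: 2 × 6 × 8 = 96
  Coil leakage: 4 × 2 × 7 = 56
  Magnet loosening: 5 × 5 × 10 = 250
Highest RPN is 378 → Hinge leakage.

Hinge leakage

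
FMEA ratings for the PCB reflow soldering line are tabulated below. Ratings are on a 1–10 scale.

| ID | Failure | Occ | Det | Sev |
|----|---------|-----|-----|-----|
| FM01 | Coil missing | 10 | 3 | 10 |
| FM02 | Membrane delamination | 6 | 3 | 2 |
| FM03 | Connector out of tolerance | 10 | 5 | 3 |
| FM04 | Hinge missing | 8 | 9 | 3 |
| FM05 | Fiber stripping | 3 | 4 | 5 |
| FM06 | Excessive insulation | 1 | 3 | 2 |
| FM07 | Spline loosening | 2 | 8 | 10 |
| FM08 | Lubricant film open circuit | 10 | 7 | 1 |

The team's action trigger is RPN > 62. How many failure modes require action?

5

RPN = Severity × Occurrence × Detection:
  FM01: 10 × 10 × 3 = 300
  FM02: 2 × 6 × 3 = 36
  FM03: 3 × 10 × 5 = 150
  FM04: 3 × 8 × 9 = 216
  FM05: 5 × 3 × 4 = 60
  FM06: 2 × 1 × 3 = 6
  FM07: 10 × 2 × 8 = 160
  FM08: 1 × 10 × 7 = 70
Modes with RPN > 62: FM01 (300), FM03 (150), FM04 (216), FM07 (160), FM08 (70) → 5.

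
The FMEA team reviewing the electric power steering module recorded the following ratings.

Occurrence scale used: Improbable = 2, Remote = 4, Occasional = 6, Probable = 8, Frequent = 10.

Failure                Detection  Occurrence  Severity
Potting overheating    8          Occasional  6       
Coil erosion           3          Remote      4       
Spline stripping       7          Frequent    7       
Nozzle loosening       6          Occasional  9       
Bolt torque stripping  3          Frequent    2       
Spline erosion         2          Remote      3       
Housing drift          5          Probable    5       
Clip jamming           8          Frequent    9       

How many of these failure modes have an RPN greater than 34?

RPN = Severity × Occurrence × Detection:
  Potting overheating: 6 × 6 × 8 = 288
  Coil erosion: 4 × 4 × 3 = 48
  Spline stripping: 7 × 10 × 7 = 490
  Nozzle loosening: 9 × 6 × 6 = 324
  Bolt torque stripping: 2 × 10 × 3 = 60
  Spline erosion: 3 × 4 × 2 = 24
  Housing drift: 5 × 8 × 5 = 200
  Clip jamming: 9 × 10 × 8 = 720
Modes with RPN > 34: Potting overheating (288), Coil erosion (48), Spline stripping (490), Nozzle loosening (324), Bolt torque stripping (60), Housing drift (200), Clip jamming (720) → 7.

7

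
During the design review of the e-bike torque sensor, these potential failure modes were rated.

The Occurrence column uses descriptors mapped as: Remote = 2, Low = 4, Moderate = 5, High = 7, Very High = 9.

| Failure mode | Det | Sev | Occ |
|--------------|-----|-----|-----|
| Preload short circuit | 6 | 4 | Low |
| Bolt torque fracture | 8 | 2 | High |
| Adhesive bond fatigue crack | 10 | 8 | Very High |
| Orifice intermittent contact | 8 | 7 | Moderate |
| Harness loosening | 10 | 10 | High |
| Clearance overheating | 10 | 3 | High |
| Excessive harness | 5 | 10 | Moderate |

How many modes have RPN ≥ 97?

RPN = Severity × Occurrence × Detection:
  Preload short circuit: 4 × 4 × 6 = 96
  Bolt torque fracture: 2 × 7 × 8 = 112
  Adhesive bond fatigue crack: 8 × 9 × 10 = 720
  Orifice intermittent contact: 7 × 5 × 8 = 280
  Harness loosening: 10 × 7 × 10 = 700
  Clearance overheating: 3 × 7 × 10 = 210
  Excessive harness: 10 × 5 × 5 = 250
Modes with RPN ≥ 97: Bolt torque fracture (112), Adhesive bond fatigue crack (720), Orifice intermittent contact (280), Harness loosening (700), Clearance overheating (210), Excessive harness (250) → 6.

6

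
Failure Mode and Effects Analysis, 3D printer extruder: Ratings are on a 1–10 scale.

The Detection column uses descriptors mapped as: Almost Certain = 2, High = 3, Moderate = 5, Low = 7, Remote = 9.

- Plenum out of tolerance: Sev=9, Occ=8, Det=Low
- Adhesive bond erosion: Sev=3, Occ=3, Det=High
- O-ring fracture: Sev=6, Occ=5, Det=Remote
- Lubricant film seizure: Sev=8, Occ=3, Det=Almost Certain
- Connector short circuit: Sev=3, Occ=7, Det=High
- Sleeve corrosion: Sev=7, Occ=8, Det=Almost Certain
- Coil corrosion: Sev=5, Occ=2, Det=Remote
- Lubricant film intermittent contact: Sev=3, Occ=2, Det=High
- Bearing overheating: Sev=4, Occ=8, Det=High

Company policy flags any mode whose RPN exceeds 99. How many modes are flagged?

3

RPN = Severity × Occurrence × Detection:
  Plenum out of tolerance: 9 × 8 × 7 = 504
  Adhesive bond erosion: 3 × 3 × 3 = 27
  O-ring fracture: 6 × 5 × 9 = 270
  Lubricant film seizure: 8 × 3 × 2 = 48
  Connector short circuit: 3 × 7 × 3 = 63
  Sleeve corrosion: 7 × 8 × 2 = 112
  Coil corrosion: 5 × 2 × 9 = 90
  Lubricant film intermittent contact: 3 × 2 × 3 = 18
  Bearing overheating: 4 × 8 × 3 = 96
Modes with RPN > 99: Plenum out of tolerance (504), O-ring fracture (270), Sleeve corrosion (112) → 3.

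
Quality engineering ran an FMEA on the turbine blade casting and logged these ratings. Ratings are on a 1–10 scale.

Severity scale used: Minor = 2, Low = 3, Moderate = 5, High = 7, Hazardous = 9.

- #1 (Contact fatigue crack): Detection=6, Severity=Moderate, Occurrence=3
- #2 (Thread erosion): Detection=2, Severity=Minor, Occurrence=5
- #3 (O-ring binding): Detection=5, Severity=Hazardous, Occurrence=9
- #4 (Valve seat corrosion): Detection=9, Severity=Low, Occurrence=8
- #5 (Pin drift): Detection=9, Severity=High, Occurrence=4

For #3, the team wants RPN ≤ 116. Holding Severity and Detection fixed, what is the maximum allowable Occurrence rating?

#3: S=9, O=9, D=5 → current RPN = 405.
Fixed product = 45. Need 45 × O ≤ 116, so O ≤ 116/45 = 2.58.
Maximum integer Occurrence rating = 2 (gives RPN 90; O=3 would give 135 > 116).

2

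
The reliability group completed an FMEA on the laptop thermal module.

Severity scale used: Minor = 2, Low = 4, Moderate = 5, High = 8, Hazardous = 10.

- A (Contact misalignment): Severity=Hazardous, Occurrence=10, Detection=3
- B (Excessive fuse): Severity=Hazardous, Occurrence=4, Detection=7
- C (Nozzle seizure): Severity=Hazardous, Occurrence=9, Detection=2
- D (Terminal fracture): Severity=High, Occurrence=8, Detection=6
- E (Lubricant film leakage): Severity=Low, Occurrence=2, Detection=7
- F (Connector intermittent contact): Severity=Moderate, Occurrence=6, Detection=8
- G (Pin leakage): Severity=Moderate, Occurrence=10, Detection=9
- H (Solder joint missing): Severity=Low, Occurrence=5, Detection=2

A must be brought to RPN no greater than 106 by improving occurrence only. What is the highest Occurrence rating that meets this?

3

A: S=10, O=10, D=3 → current RPN = 300.
Fixed product = 30. Need 30 × O ≤ 106, so O ≤ 106/30 = 3.53.
Maximum integer Occurrence rating = 3 (gives RPN 90; O=4 would give 120 > 106).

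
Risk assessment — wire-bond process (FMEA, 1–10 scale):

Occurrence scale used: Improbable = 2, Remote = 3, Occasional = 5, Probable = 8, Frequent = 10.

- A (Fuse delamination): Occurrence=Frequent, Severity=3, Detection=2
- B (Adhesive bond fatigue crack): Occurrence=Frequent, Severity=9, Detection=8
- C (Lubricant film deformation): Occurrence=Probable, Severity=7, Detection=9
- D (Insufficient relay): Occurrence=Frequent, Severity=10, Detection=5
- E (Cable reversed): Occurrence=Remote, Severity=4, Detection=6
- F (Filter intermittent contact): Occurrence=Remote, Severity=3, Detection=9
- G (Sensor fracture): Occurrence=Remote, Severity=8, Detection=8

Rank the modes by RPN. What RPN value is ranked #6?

RPN = Severity × Occurrence × Detection:
  A: 3 × 10 × 2 = 60
  B: 9 × 10 × 8 = 720
  C: 7 × 8 × 9 = 504
  D: 10 × 10 × 5 = 500
  E: 4 × 3 × 6 = 72
  F: 3 × 3 × 9 = 81
  G: 8 × 3 × 8 = 192
Sorted descending: 720, 504, 500, 192, 81, 72, 60.
The sixth-highest RPN is 72 (E).

72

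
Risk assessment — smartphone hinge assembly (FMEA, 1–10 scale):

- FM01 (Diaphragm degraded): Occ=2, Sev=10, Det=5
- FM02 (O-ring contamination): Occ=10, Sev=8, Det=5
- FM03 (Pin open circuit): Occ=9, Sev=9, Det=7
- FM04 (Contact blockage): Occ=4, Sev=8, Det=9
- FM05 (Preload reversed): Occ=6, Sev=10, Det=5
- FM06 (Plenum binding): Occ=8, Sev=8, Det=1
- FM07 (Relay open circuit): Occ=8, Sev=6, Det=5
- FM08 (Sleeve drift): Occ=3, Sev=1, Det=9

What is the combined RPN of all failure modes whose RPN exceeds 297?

RPN = Severity × Occurrence × Detection:
  FM01: 10 × 2 × 5 = 100
  FM02: 8 × 10 × 5 = 400
  FM03: 9 × 9 × 7 = 567
  FM04: 8 × 4 × 9 = 288
  FM05: 10 × 6 × 5 = 300
  FM06: 8 × 8 × 1 = 64
  FM07: 6 × 8 × 5 = 240
  FM08: 1 × 3 × 9 = 27
RPN > 297: FM02 (400), FM03 (567), FM05 (300).
Sum: 400 + 567 + 300 = 1267.

1267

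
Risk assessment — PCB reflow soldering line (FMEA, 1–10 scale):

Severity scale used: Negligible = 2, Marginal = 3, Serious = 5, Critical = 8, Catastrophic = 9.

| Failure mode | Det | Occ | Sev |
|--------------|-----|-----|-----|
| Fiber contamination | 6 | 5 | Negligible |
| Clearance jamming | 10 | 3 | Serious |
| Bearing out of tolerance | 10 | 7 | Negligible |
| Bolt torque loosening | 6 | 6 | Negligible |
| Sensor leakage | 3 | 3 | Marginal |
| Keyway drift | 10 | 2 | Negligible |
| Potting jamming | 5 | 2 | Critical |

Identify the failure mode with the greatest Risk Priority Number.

RPN = Severity × Occurrence × Detection:
  Fiber contamination: 2 × 5 × 6 = 60
  Clearance jamming: 5 × 3 × 10 = 150
  Bearing out of tolerance: 2 × 7 × 10 = 140
  Bolt torque loosening: 2 × 6 × 6 = 72
  Sensor leakage: 3 × 3 × 3 = 27
  Keyway drift: 2 × 2 × 10 = 40
  Potting jamming: 8 × 2 × 5 = 80
Highest RPN is 150 → Clearance jamming.

Clearance jamming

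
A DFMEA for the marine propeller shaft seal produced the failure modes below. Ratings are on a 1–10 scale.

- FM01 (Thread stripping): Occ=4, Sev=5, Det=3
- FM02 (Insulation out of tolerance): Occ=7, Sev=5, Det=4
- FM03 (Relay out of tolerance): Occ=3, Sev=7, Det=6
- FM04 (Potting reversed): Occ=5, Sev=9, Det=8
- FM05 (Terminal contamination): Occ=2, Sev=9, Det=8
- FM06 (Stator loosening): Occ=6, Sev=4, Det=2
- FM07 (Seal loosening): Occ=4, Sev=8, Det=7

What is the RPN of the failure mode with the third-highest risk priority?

144

RPN = Severity × Occurrence × Detection:
  FM01: 5 × 4 × 3 = 60
  FM02: 5 × 7 × 4 = 140
  FM03: 7 × 3 × 6 = 126
  FM04: 9 × 5 × 8 = 360
  FM05: 9 × 2 × 8 = 144
  FM06: 4 × 6 × 2 = 48
  FM07: 8 × 4 × 7 = 224
Sorted descending: 360, 224, 144, 140, 126, 60, 48.
The third-highest RPN is 144 (FM05).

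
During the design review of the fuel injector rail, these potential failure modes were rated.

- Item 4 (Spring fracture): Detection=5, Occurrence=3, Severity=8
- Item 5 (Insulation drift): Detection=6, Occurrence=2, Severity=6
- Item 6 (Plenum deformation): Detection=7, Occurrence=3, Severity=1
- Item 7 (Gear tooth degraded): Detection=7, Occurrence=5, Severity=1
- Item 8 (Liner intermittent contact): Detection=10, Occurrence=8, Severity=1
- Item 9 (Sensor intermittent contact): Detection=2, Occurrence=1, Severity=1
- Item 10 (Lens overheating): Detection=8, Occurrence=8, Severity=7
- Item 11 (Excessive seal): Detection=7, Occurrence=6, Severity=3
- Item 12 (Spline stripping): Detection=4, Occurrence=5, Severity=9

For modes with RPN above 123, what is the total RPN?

RPN = Severity × Occurrence × Detection:
  Item 4: 8 × 3 × 5 = 120
  Item 5: 6 × 2 × 6 = 72
  Item 6: 1 × 3 × 7 = 21
  Item 7: 1 × 5 × 7 = 35
  Item 8: 1 × 8 × 10 = 80
  Item 9: 1 × 1 × 2 = 2
  Item 10: 7 × 8 × 8 = 448
  Item 11: 3 × 6 × 7 = 126
  Item 12: 9 × 5 × 4 = 180
RPN > 123: Item 10 (448), Item 11 (126), Item 12 (180).
Sum: 448 + 126 + 180 = 754.

754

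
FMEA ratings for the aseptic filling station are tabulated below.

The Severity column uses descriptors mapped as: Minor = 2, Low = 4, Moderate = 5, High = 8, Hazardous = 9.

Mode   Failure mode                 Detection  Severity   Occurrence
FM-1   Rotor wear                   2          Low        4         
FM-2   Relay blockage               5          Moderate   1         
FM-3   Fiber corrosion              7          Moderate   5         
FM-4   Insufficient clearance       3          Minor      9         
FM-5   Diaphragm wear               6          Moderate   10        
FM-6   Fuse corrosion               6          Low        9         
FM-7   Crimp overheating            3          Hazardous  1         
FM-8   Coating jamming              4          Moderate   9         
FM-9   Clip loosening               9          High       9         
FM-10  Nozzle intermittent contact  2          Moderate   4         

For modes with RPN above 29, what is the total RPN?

RPN = Severity × Occurrence × Detection:
  FM-1: 4 × 4 × 2 = 32
  FM-2: 5 × 1 × 5 = 25
  FM-3: 5 × 5 × 7 = 175
  FM-4: 2 × 9 × 3 = 54
  FM-5: 5 × 10 × 6 = 300
  FM-6: 4 × 9 × 6 = 216
  FM-7: 9 × 1 × 3 = 27
  FM-8: 5 × 9 × 4 = 180
  FM-9: 8 × 9 × 9 = 648
  FM-10: 5 × 4 × 2 = 40
RPN > 29: FM-1 (32), FM-3 (175), FM-4 (54), FM-5 (300), FM-6 (216), FM-8 (180), FM-9 (648), FM-10 (40).
Sum: 32 + 175 + 54 + 300 + 216 + 180 + 648 + 40 = 1645.

1645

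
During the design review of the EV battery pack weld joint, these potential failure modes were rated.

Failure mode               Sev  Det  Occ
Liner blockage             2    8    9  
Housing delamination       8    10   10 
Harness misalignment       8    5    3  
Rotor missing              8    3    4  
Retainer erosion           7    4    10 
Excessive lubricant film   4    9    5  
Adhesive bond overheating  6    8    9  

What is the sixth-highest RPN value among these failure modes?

120

RPN = Severity × Occurrence × Detection:
  Liner blockage: 2 × 9 × 8 = 144
  Housing delamination: 8 × 10 × 10 = 800
  Harness misalignment: 8 × 3 × 5 = 120
  Rotor missing: 8 × 4 × 3 = 96
  Retainer erosion: 7 × 10 × 4 = 280
  Excessive lubricant film: 4 × 5 × 9 = 180
  Adhesive bond overheating: 6 × 9 × 8 = 432
Sorted descending: 800, 432, 280, 180, 144, 120, 96.
The sixth-highest RPN is 120 (Harness misalignment).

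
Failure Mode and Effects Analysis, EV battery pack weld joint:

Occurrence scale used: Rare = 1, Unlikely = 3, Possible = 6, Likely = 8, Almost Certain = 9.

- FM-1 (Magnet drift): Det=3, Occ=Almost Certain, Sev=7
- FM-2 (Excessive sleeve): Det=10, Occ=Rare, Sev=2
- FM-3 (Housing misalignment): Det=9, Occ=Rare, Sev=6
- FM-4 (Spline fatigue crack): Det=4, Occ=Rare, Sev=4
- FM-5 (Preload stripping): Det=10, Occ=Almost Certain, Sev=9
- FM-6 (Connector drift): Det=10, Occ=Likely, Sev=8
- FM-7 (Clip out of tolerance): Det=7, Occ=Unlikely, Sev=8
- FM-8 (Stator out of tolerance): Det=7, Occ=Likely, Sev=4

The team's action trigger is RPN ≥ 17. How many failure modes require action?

RPN = Severity × Occurrence × Detection:
  FM-1: 7 × 9 × 3 = 189
  FM-2: 2 × 1 × 10 = 20
  FM-3: 6 × 1 × 9 = 54
  FM-4: 4 × 1 × 4 = 16
  FM-5: 9 × 9 × 10 = 810
  FM-6: 8 × 8 × 10 = 640
  FM-7: 8 × 3 × 7 = 168
  FM-8: 4 × 8 × 7 = 224
Modes with RPN ≥ 17: FM-1 (189), FM-2 (20), FM-3 (54), FM-5 (810), FM-6 (640), FM-7 (168), FM-8 (224) → 7.

7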